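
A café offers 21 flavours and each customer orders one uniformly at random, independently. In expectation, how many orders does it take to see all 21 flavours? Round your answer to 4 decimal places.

76.5525

The wait to go from k to k+1 distinct flavours is geometric with mean 21/(21-k).
E[T] = 21/21 + 21/20 + 21/19 + ... + 21/2 + 21/1 = 21·H_{21}.
H_{21} = 3.64536, so E[T] = 76.55253.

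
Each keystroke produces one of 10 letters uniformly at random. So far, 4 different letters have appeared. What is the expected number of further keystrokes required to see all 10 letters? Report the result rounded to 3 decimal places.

24.500

With k distinct letters already seen, the next new one takes an expected 10/(10-k) keystrokes.
Sum over k = 4,...,9: E = 10/6 + 10/5 + 10/4 + 10/3 + 10/2 + 10/1 = 24.5000.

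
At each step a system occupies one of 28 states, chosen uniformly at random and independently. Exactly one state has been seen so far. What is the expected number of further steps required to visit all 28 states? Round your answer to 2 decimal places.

With k distinct states already seen, the next new one takes an expected 28/(28-k) steps.
Sum over k = 1,...,27: E = 28/27 + 28/26 + 28/25 + ... + 28/2 + 28/1 = 108.961.

108.96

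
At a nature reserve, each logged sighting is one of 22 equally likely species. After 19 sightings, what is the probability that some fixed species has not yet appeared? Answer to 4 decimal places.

0.4132

Each sighting misses the fixed species with probability (22-1)/22 = 21/22, independently.
P(still missing after 19) = (21/22)^19 = 0.41318.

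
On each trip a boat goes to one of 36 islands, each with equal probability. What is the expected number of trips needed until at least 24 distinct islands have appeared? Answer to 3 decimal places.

38.569

Going from k to k+1 distinct takes a geometric number of trips with mean 36/(36-k).
Sum over k = 0,...,23: E = 36/36 + 36/35 + 36/34 + ... + 36/14 + 36/13 = 38.5685.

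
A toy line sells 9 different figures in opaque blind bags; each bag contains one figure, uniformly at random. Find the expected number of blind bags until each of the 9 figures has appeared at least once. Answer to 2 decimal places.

25.46

Split into phases: going from k distinct to k+1 distinct takes on average 9/(9-k) blind bags.
E[T] = 9/9 + 9/8 + 9/7 + ... + 9/2 + 9/1 = 9·H_{9}.
H_{9} = 2.829, so E[T] = 25.461.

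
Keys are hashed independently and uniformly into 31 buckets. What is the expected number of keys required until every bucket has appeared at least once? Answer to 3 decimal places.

Split into phases: going from k distinct to k+1 distinct takes on average 31/(31-k) keys.
E[T] = 31/31 + 31/30 + 31/29 + ... + 31/2 + 31/1 = 31·H_{31}.
H_{31} = 4.0272, so E[T] = 124.8446.

124.845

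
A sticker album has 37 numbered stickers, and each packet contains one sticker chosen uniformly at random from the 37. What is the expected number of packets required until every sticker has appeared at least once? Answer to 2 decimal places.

155.46

Split into phases: going from k distinct to k+1 distinct takes on average 37/(37-k) packets.
E[T] = 37/37 + 37/36 + 37/35 + ... + 37/2 + 37/1 = 37·H_{37}.
H_{37} = 4.202, so E[T] = 155.459.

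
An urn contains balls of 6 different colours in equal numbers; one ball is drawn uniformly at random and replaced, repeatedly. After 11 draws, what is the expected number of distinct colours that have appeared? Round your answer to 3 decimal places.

For each colour, P(seen in 11 draws) = 1 - (5/6)^11 = 0.8654.
By linearity of expectation, E[distinct seen] = 6·(1 - (5/6)^11) = 5.1925.

5.192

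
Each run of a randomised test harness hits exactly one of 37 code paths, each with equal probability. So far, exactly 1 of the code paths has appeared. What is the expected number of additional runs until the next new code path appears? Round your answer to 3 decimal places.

The number of runs until the next new code path is geometric with success probability 36/37, so its mean is 37/36.
E = 37/36 = 1.0278.

1.028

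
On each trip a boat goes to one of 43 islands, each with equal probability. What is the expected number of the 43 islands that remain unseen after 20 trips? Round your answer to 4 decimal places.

For each island, P(unseen after 20) = (42/43)^20 = 0.62462.
By linearity of expectation, E[unseen] = 43·(42/43)^20 = 26.85871.

26.8587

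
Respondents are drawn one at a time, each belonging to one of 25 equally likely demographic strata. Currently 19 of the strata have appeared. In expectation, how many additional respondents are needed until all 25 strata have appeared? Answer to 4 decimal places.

With k distinct strata already seen, the next new one takes an expected 25/(25-k) respondents.
Sum over k = 19,...,24: E = 25/6 + 25/5 + 25/4 + 25/3 + 25/2 + 25/1 = 61.25000.

61.2500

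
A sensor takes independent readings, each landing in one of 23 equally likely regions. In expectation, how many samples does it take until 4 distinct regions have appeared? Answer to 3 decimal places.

With k distinct regions already seen, the next new one arrives after an expected 23/(23-k) samples.
Sum over k = 0,...,3: E = 23/23 + 23/22 + 23/21 + 23/20 = 4.2907.

4.291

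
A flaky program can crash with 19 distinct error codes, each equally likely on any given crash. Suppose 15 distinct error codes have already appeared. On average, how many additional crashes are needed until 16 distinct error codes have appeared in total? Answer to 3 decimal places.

4.750

The wait to go from k to k+1 distinct error codes is geometric with mean 19/(19-k).
Only the k = 15 term is needed: E = 19/4 = 4.7500.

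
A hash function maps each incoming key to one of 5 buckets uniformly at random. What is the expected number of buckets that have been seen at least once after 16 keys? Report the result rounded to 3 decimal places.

For each bucket, P(seen in 16 keys) = 1 - (4/5)^16 = 0.9719.
By linearity of expectation, E[distinct seen] = 5·(1 - (4/5)^16) = 4.8593.

4.859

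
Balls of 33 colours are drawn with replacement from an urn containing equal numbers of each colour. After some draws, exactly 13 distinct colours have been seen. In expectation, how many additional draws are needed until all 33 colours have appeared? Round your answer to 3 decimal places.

118.725

From k distinct to k+1 distinct takes on average 33/(33-k) draws.
Sum over k = 13,...,32: E = 33/20 + 33/19 + 33/18 + ... + 33/2 + 33/1 = 118.7254.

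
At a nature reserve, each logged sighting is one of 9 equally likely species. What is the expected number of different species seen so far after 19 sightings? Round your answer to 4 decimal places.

8.0398

For each species, P(seen in 19 sightings) = 1 - (8/9)^19 = 0.89332.
By linearity of expectation, E[distinct seen] = 9·(1 - (8/9)^19) = 8.03984.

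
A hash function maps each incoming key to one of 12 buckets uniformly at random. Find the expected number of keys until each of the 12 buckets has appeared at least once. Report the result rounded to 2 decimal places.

37.24

The wait to go from k to k+1 distinct buckets is geometric with mean 12/(12-k).
E[T] = 12/12 + 12/11 + 12/10 + ... + 12/2 + 12/1 = 12·H_{12}.
H_{12} = 3.103, so E[T] = 37.239.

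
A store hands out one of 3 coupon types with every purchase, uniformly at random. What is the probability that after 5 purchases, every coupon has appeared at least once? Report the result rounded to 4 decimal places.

By inclusion–exclusion over which coupons are missing,
P(all seen) = Σ_{j=0}^{3} (-1)^j C(3,j)((3-j)/3)^5
= 1.00000 - 0.39506 + 0.01235 - 0.00000
= 0.61728.

0.6173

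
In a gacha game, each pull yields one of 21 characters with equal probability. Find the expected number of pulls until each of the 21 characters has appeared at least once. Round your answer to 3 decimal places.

Split into phases: going from k distinct to k+1 distinct takes on average 21/(21-k) pulls.
E[T] = 21/21 + 21/20 + 21/19 + ... + 21/2 + 21/1 = 21·H_{21}.
H_{21} = 3.6454, so E[T] = 76.5525.

76.553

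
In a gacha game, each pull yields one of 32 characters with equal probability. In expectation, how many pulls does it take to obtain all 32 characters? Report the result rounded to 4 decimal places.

129.8718

Split into phases: going from k distinct to k+1 distinct takes on average 32/(32-k) pulls.
E[T] = 32/32 + 32/31 + 32/30 + ... + 32/2 + 32/1 = 32·H_{32}.
H_{32} = 4.05850, so E[T] = 129.87185.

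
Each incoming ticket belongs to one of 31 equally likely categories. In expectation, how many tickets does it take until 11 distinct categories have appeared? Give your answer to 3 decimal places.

Going from k to k+1 distinct takes a geometric number of tickets with mean 31/(31-k).
Sum over k = 0,...,10: E = 31/31 + 31/30 + 31/29 + ... + 31/22 + 31/21 = 13.3147.

13.315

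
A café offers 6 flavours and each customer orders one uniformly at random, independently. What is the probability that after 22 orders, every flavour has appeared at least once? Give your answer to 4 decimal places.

By inclusion–exclusion over which flavours are missing,
P(all seen) = Σ_{j=0}^{6} (-1)^j C(6,j)((6-j)/6)^22
= 1.00000 - 0.10868 + 0.00200 - 0.00000 + 0.00000 - 0.00000 + 0.00000
= 0.89332.

0.8933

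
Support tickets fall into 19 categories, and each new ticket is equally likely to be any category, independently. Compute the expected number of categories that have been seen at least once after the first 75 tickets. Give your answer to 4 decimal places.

18.6706

For each category, P(seen in 75 tickets) = 1 - (18/19)^75 = 0.98267.
By linearity of expectation, E[distinct seen] = 19·(1 - (18/19)^75) = 18.67064.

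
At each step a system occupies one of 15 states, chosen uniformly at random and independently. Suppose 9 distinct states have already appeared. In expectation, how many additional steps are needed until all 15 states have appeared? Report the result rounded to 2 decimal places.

The wait to go from k to k+1 distinct states is geometric with mean 15/(15-k).
Sum over k = 9,...,14: E = 15/6 + 15/5 + 15/4 + 15/3 + 15/2 + 15/1 = 36.750.

36.75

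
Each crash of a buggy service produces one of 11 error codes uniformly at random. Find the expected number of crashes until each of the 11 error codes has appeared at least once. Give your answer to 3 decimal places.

33.219

Split into phases: going from k distinct to k+1 distinct takes on average 11/(11-k) crashes.
E[T] = 11/11 + 11/10 + 11/9 + ... + 11/2 + 11/1 = 11·H_{11}.
H_{11} = 3.0199, so E[T] = 33.2187.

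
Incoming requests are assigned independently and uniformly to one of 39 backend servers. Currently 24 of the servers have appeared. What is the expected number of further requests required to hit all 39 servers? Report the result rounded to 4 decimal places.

129.4109

The wait to go from k to k+1 distinct servers is geometric with mean 39/(39-k).
Sum over k = 24,...,38: E = 39/15 + 39/14 + 39/13 + ... + 39/2 + 39/1 = 129.41093.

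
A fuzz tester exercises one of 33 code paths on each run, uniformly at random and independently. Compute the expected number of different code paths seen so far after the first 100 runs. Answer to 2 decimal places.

31.48

For each code path, P(seen in 100 runs) = 1 - (32/33)^100 = 0.954.
By linearity of expectation, E[distinct seen] = 33·(1 - (32/33)^100) = 31.479.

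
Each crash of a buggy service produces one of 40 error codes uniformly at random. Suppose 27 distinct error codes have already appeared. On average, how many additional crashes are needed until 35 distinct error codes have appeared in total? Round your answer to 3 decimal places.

35.872

From k distinct to k+1 distinct takes on average 40/(40-k) crashes.
Sum over k = 27,...,34: E = 40/13 + 40/12 + 40/11 + ... + 40/7 + 40/6 = 35.8720.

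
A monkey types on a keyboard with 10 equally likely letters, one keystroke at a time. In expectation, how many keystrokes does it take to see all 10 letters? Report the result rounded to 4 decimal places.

29.2897

After k distinct letters have appeared, the next keystroke gives a new one with probability (10-k)/10, so the expected wait for the (k+1)-th is 10/(10-k).
E[T] = 10/10 + 10/9 + 10/8 + ... + 10/2 + 10/1 = 10·H_{10}.
H_{10} = 2.92897, so E[T] = 29.28968.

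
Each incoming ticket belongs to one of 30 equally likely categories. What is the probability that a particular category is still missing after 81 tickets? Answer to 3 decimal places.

0.064

Each ticket misses the fixed category with probability (30-1)/30 = 29/30, independently.
P(still missing after 81) = (29/30)^81 = 0.0642.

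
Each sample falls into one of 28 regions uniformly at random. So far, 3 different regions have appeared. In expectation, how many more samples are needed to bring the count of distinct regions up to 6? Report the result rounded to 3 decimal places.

3.504

The wait to go from k to k+1 distinct regions is geometric with mean 28/(28-k).
Sum over k = 3,...,5: E = 28/25 + 28/24 + 28/23 = 3.5041.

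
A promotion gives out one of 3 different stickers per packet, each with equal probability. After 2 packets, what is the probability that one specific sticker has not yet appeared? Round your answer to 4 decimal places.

On each packet the fixed sticker fails to appear with probability 2/3.
P(still missing after 2) = (2/3)^2 = 0.44444.

0.4444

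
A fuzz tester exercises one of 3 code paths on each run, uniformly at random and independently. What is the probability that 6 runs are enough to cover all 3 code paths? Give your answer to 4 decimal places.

Let A_i be the event that code path i is missing after 6 runs. By inclusion–exclusion on the A_i,
P(all seen) = Σ_{j=0}^{3} (-1)^j C(3,j)((3-j)/3)^6
= 1.00000 - 0.26337 + 0.00412 - 0.00000
= 0.74074.

0.7407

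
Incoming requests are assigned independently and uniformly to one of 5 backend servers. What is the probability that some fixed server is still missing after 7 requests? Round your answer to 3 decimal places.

0.210

Each request misses the fixed server with probability (5-1)/5 = 4/5, independently.
P(still missing after 7) = (4/5)^7 = 0.2097.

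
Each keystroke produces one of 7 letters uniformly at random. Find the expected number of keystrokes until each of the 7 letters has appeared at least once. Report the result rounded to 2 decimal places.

18.15

The wait to go from k to k+1 distinct letters is geometric with mean 7/(7-k).
E[T] = 7/7 + 7/6 + 7/5 + ... + 7/2 + 7/1 = 7·H_{7}.
H_{7} = 2.593, so E[T] = 18.150.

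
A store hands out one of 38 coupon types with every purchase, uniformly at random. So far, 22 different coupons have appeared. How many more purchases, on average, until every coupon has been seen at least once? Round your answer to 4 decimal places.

128.4677

From k distinct to k+1 distinct takes on average 38/(38-k) purchases.
Sum over k = 22,...,37: E = 38/16 + 38/15 + 38/14 + ... + 38/2 + 38/1 = 128.46770.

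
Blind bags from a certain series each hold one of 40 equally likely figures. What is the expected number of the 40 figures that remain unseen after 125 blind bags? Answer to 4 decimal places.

For each figure, P(unseen after 125) = (39/40)^125 = 0.04223.
By linearity of expectation, E[unseen] = 40·(39/40)^125 = 1.68903.

1.6890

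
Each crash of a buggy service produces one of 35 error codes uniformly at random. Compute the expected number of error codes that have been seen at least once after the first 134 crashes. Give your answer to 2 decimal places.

34.28

For each error code, P(seen in 134 crashes) = 1 - (34/35)^134 = 0.979.
By linearity of expectation, E[distinct seen] = 35·(1 - (34/35)^134) = 34.280.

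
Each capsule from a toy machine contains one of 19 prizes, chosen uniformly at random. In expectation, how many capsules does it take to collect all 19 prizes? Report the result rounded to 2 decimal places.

After k distinct prizes have appeared, the next capsule gives a new one with probability (19-k)/19, so the expected wait for the (k+1)-th is 19/(19-k).
E[T] = 19/19 + 19/18 + 19/17 + ... + 19/2 + 19/1 = 19·H_{19}.
H_{19} = 3.548, so E[T] = 67.407.

67.41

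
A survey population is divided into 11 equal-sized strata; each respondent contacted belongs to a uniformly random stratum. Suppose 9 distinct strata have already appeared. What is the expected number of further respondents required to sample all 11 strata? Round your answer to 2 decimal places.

16.50

The wait to go from k to k+1 distinct strata is geometric with mean 11/(11-k).
Sum over k = 9,...,10: E = 11/2 + 11/1 = 16.500.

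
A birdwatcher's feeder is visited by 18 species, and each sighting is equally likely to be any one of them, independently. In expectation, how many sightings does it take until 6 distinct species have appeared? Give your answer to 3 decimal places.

Going from k to k+1 distinct takes a geometric number of sightings with mean 18/(18-k).
Sum over k = 0,...,5: E = 18/18 + 18/17 + 18/16 + 18/15 + 18/14 + 18/13 = 7.0542.

7.054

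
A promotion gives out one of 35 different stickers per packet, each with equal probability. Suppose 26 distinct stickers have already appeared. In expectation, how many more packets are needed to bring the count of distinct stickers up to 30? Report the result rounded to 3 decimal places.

The wait to go from k to k+1 distinct stickers is geometric with mean 35/(35-k).
Sum over k = 26,...,29: E = 35/9 + 35/8 + 35/7 + 35/6 = 19.0972.

19.097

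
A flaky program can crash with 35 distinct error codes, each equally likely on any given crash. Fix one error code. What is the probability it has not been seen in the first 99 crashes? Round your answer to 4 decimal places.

Each crash misses the fixed error code with probability (35-1)/35 = 34/35, independently.
P(still missing after 99) = (34/35)^99 = 0.05671.

0.0567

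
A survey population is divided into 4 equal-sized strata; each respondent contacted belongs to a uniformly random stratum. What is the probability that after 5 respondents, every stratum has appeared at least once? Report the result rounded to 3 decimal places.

By inclusion–exclusion over which strata are missing,
P(all seen) = Σ_{j=0}^{4} (-1)^j C(4,j)((4-j)/4)^5
= 1.0000 - 0.9492 + 0.1875 - 0.0039 + 0.0000
= 0.2344.

0.234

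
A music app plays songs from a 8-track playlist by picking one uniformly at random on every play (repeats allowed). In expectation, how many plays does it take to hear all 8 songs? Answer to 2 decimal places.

After k distinct songs have appeared, the next play gives a new one with probability (8-k)/8, so the expected wait for the (k+1)-th is 8/(8-k).
E[T] = 8/8 + 8/7 + 8/6 + ... + 8/2 + 8/1 = 8·H_{8}.
H_{8} = 2.718, so E[T] = 21.743.

21.74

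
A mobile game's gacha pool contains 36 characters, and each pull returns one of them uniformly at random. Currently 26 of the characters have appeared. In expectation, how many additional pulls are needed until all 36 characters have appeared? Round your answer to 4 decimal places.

105.4429

From k distinct to k+1 distinct takes on average 36/(36-k) pulls.
Sum over k = 26,...,35: E = 36/10 + 36/9 + 36/8 + ... + 36/2 + 36/1 = 105.44286.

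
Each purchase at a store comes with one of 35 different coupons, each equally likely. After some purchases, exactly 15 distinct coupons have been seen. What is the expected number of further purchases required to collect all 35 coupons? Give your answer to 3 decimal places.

125.921

With k distinct coupons already seen, the next new one takes an expected 35/(35-k) purchases.
Sum over k = 15,...,34: E = 35/20 + 35/19 + 35/18 + ... + 35/2 + 35/1 = 125.9209.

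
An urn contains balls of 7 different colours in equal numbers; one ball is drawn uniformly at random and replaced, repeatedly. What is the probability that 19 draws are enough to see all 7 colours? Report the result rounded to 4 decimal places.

By inclusion–exclusion over which colours are missing,
P(all seen) = Σ_{j=0}^{7} (-1)^j C(7,j)((7-j)/7)^19
= 1.00000 - 0.37420 + 0.03514 - 0.00084 + 0.00000 - 0.00000 + 0.00000 - 0.00000
= 0.66009.

0.6601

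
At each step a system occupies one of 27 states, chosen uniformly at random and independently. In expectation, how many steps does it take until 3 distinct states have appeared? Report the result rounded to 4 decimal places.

3.1185

Going from k to k+1 distinct takes a geometric number of steps with mean 27/(27-k).
Sum over k = 0,...,2: E = 27/27 + 27/26 + 27/25 = 3.11846.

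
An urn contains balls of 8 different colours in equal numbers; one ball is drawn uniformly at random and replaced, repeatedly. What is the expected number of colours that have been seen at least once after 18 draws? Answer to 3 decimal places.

For each colour, P(seen in 18 draws) = 1 - (7/8)^18 = 0.9096.
By linearity of expectation, E[distinct seen] = 8·(1 - (7/8)^18) = 7.2768.

7.277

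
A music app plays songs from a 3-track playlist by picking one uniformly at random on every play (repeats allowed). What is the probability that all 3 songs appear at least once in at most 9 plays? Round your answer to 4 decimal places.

0.9221

By inclusion–exclusion over which songs are missing,
P(all seen) = Σ_{j=0}^{3} (-1)^j C(3,j)((3-j)/3)^9
= 1.00000 - 0.07804 + 0.00015 - 0.00000
= 0.92212.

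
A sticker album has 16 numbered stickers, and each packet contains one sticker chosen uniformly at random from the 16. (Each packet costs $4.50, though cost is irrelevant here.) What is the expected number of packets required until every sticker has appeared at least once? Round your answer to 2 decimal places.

After k distinct stickers have appeared, the next packet gives a new one with probability (16-k)/16, so the expected wait for the (k+1)-th is 16/(16-k).
E[T] = 16/16 + 16/15 + 16/14 + ... + 16/2 + 16/1 = 16·H_{16}.
H_{16} = 3.381, so E[T] = 54.092.

54.09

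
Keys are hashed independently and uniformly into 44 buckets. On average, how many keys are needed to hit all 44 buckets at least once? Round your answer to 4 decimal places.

192.3999

The wait to go from k to k+1 distinct buckets is geometric with mean 44/(44-k).
E[T] = 44/44 + 44/43 + 44/42 + ... + 44/2 + 44/1 = 44·H_{44}.
H_{44} = 4.37273, so E[T] = 192.39994.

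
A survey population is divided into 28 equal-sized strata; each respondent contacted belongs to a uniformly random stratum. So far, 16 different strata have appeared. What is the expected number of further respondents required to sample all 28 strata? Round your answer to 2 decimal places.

86.89

From k distinct to k+1 distinct takes on average 28/(28-k) respondents.
Sum over k = 16,...,27: E = 28/12 + 28/11 + 28/10 + ... + 28/2 + 28/1 = 86.890.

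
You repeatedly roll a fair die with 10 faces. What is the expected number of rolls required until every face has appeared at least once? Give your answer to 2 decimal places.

29.29

Split into phases: going from k distinct to k+1 distinct takes on average 10/(10-k) rolls.
E[T] = 10/10 + 10/9 + 10/8 + ... + 10/2 + 10/1 = 10·H_{10}.
H_{10} = 2.929, so E[T] = 29.290.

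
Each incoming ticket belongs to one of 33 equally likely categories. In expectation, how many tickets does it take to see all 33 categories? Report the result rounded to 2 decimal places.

After k distinct categories have appeared, the next ticket gives a new one with probability (33-k)/33, so the expected wait for the (k+1)-th is 33/(33-k).
E[T] = 33/33 + 33/32 + 33/31 + ... + 33/2 + 33/1 = 33·H_{33}.
H_{33} = 4.089, so E[T] = 134.930.

134.93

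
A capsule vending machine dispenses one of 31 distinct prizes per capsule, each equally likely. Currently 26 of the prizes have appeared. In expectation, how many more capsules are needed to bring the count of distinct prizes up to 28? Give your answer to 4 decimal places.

13.9500

The wait to go from k to k+1 distinct prizes is geometric with mean 31/(31-k).
Sum over k = 26,...,27: E = 31/5 + 31/4 = 13.95000.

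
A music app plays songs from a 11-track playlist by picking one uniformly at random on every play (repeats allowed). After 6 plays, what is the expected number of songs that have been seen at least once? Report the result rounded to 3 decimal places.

For each song, P(seen in 6 plays) = 1 - (10/11)^6 = 0.4355.
By linearity of expectation, E[distinct seen] = 11·(1 - (10/11)^6) = 4.7908.

4.791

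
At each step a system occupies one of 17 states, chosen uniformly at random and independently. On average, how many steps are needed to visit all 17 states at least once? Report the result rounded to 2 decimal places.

The wait to go from k to k+1 distinct states is geometric with mean 17/(17-k).
E[T] = 17/17 + 17/16 + 17/15 + ... + 17/2 + 17/1 = 17·H_{17}.
H_{17} = 3.440, so E[T] = 58.472.

58.47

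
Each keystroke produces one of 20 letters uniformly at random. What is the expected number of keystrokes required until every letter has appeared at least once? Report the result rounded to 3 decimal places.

71.955

The wait to go from k to k+1 distinct letters is geometric with mean 20/(20-k).
E[T] = 20/20 + 20/19 + 20/18 + ... + 20/2 + 20/1 = 20·H_{20}.
H_{20} = 3.5977, so E[T] = 71.9548.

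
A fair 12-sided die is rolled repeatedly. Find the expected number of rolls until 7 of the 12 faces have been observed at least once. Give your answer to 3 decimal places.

9.839

Going from k to k+1 distinct takes a geometric number of rolls with mean 12/(12-k).
Sum over k = 0,...,6: E = 12/12 + 12/11 + 12/10 + ... + 12/7 + 12/6 = 9.8385.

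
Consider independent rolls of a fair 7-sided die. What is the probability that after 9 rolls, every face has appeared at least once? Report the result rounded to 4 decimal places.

0.0577

Let A_i be the event that face i is missing after 9 rolls. By inclusion–exclusion on the A_i,
P(all seen) = Σ_{j=0}^{7} (-1)^j C(7,j)((7-j)/7)^9
= 1.00000 - 1.74814 + 1.01641 - 0.22737 + 0.01707 - 0.00027 + 0.00000 - 0.00000
= 0.05770.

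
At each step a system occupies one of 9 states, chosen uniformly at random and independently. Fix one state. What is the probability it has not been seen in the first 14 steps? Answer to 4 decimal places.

0.1922

Each step misses the fixed state with probability (9-1)/9 = 8/9, independently.
P(still missing after 14) = (8/9)^14 = 0.19225.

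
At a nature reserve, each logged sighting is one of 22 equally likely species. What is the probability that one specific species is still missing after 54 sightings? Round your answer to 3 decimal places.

Each sighting misses the fixed species with probability (22-1)/22 = 21/22, independently.
P(still missing after 54) = (21/22)^54 = 0.0811.

0.081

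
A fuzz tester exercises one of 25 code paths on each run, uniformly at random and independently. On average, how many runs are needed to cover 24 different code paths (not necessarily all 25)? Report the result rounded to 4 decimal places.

Going from k to k+1 distinct takes a geometric number of runs with mean 25/(25-k).
Sum over k = 0,...,23: E = 25/25 + 25/24 + 25/23 + ... + 25/3 + 25/2 = 70.39895.

70.3990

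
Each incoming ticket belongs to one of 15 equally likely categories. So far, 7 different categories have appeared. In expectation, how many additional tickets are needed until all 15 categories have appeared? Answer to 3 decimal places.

With k distinct categories already seen, the next new one takes an expected 15/(15-k) tickets.
Sum over k = 7,...,14: E = 15/8 + 15/7 + 15/6 + ... + 15/2 + 15/1 = 40.7679.

40.768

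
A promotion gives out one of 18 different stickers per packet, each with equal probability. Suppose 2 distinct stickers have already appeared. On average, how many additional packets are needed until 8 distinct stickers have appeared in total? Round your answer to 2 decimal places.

8.13

From k distinct to k+1 distinct takes on average 18/(18-k) packets.
Sum over k = 2,...,7: E = 18/16 + 18/15 + 18/14 + 18/13 + 18/12 + 18/11 = 8.132.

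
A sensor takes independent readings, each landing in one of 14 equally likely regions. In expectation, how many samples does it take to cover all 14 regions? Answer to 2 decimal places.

45.52

The wait to go from k to k+1 distinct regions is geometric with mean 14/(14-k).
E[T] = 14/14 + 14/13 + 14/12 + ... + 14/2 + 14/1 = 14·H_{14}.
H_{14} = 3.252, so E[T] = 45.522.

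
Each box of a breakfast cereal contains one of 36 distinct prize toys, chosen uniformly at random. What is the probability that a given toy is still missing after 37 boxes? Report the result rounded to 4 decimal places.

On each box the fixed toy fails to appear with probability 35/36.
P(still missing after 37) = (35/36)^37 = 0.35263.

0.3526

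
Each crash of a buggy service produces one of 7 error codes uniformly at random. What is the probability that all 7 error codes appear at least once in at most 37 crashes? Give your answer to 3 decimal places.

0.977

By inclusion–exclusion over which error codes are missing,
P(all seen) = Σ_{j=0}^{7} (-1)^j C(7,j)((7-j)/7)^37
= 1.0000 - 0.0233 + 0.0001 - 0.0000 + 0.0000 - 0.0000 + 0.0000 - 0.0000
= 0.9767.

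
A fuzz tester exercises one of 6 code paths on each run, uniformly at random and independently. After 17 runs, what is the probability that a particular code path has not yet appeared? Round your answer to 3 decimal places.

Each run misses the fixed code path with probability (6-1)/6 = 5/6, independently.
P(still missing after 17) = (5/6)^17 = 0.0451.

0.045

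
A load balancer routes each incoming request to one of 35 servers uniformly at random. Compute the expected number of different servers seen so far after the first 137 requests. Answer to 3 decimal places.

34.340

For each server, P(seen in 137 requests) = 1 - (34/35)^137 = 0.9812.
By linearity of expectation, E[distinct seen] = 35·(1 - (34/35)^137) = 34.3403.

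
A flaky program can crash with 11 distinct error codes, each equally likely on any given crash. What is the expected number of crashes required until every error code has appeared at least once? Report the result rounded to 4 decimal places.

33.2187

After k distinct error codes have appeared, the next crash gives a new one with probability (11-k)/11, so the expected wait for the (k+1)-th is 11/(11-k).
E[T] = 11/11 + 11/10 + 11/9 + ... + 11/2 + 11/1 = 11·H_{11}.
H_{11} = 3.01988, so E[T] = 33.21865.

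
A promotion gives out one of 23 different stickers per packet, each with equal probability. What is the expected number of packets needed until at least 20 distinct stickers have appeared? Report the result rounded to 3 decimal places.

With k distinct stickers already seen, the next new one arrives after an expected 23/(23-k) packets.
Sum over k = 0,...,19: E = 23/23 + 23/22 + 23/21 + ... + 23/5 + 23/4 = 43.7220.

43.722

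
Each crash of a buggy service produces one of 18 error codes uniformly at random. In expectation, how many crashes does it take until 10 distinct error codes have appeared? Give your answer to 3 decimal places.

Going from k to k+1 distinct takes a geometric number of crashes with mean 18/(18-k).
Sum over k = 0,...,9: E = 18/18 + 18/17 + 18/16 + ... + 18/10 + 18/9 = 13.9905.

13.991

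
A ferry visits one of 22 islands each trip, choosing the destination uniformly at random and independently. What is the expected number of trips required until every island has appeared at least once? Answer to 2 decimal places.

81.20

After k distinct islands have appeared, the next trip gives a new one with probability (22-k)/22, so the expected wait for the (k+1)-th is 22/(22-k).
E[T] = 22/22 + 22/21 + 22/20 + ... + 22/2 + 22/1 = 22·H_{22}.
H_{22} = 3.691, so E[T] = 81.198.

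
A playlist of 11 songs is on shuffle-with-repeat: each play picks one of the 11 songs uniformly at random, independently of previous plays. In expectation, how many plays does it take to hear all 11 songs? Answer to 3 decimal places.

The wait to go from k to k+1 distinct songs is geometric with mean 11/(11-k).
E[T] = 11/11 + 11/10 + 11/9 + ... + 11/2 + 11/1 = 11·H_{11}.
H_{11} = 3.0199, so E[T] = 33.2187.

33.219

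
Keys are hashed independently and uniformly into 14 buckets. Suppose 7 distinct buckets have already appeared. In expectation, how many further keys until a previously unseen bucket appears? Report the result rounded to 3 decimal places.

The number of keys until the next new bucket is geometric with success probability 7/14, so its mean is 14/7.
E = 14/7 = 2.0000.

2.000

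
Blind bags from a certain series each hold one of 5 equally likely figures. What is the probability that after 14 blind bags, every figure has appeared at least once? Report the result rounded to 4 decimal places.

0.7879

Let A_i be the event that figure i is missing after 14 blind bags. By inclusion–exclusion on the A_i,
P(all seen) = Σ_{j=0}^{5} (-1)^j C(5,j)((5-j)/5)^14
= 1.00000 - 0.21990 + 0.00784 - 0.00003 + 0.00000 - 0.00000
= 0.78791.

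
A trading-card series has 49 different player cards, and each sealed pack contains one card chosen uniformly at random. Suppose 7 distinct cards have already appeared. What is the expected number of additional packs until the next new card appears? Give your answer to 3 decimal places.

The number of packs until the next new card is geometric with success probability 42/49, so its mean is 49/42.
E = 49/42 = 1.1667.

1.167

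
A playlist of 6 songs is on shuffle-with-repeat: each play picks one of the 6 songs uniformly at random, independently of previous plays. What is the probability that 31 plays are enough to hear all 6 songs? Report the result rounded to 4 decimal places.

Let A_i be the event that song i is missing after 31 plays. By inclusion–exclusion on the A_i,
P(all seen) = Σ_{j=0}^{6} (-1)^j C(6,j)((6-j)/6)^31
= 1.00000 - 0.02106 + 0.00005 - 0.00000 + 0.00000 - 0.00000 + 0.00000
= 0.97899.

0.9790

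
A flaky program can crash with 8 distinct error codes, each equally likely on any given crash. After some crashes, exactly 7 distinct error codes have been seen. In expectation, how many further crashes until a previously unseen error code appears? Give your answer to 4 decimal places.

Each crash yields a new error code with probability (8-7)/8 = 1/8, so the wait is geometric with mean 8/1.
E = 8/1 = 8.00000.

8.0000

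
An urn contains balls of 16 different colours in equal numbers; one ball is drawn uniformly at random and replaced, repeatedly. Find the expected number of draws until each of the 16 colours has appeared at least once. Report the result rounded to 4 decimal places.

After k distinct colours have appeared, the next draw gives a new one with probability (16-k)/16, so the expected wait for the (k+1)-th is 16/(16-k).
E[T] = 16/16 + 16/15 + 16/14 + ... + 16/2 + 16/1 = 16·H_{16}.
H_{16} = 3.38073, so E[T] = 54.09166.

54.0917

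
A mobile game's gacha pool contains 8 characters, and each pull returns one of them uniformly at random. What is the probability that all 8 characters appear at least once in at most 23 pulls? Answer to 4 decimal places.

0.6654

By inclusion–exclusion over which characters are missing,
P(all seen) = Σ_{j=0}^{8} (-1)^j C(8,j)((8-j)/8)^23
= 1.00000 - 0.37092 + 0.03746 - 0.00113 + 0.00001 - 0.00000 + 0.00000 - 0.00000 + 0.00000
= 0.66542.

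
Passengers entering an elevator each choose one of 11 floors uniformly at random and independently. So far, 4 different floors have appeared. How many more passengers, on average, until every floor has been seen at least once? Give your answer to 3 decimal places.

The wait to go from k to k+1 distinct floors is geometric with mean 11/(11-k).
Sum over k = 4,...,10: E = 11/7 + 11/6 + 11/5 + ... + 11/2 + 11/1 = 28.5214.

28.521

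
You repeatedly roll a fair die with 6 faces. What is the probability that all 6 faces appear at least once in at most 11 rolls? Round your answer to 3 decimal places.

By inclusion–exclusion over which faces are missing,
P(all seen) = Σ_{j=0}^{6} (-1)^j C(6,j)((6-j)/6)^11
= 1.0000 - 0.8075 + 0.1734 - 0.0098 + 0.0001 - 0.0000 + 0.0000
= 0.3562.

0.356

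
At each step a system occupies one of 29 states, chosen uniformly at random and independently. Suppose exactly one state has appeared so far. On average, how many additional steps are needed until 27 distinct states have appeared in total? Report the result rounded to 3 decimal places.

70.388

The wait to go from k to k+1 distinct states is geometric with mean 29/(29-k).
Sum over k = 1,...,26: E = 29/28 + 29/27 + 29/26 + ... + 29/4 + 29/3 = 70.3880.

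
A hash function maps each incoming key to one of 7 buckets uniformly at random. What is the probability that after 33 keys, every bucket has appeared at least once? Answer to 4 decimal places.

0.9571

By inclusion–exclusion over which buckets are missing,
P(all seen) = Σ_{j=0}^{7} (-1)^j C(7,j)((7-j)/7)^33
= 1.00000 - 0.04324 + 0.00032 - 0.00000 + 0.00000 - 0.00000 + 0.00000 - 0.00000
= 0.95708.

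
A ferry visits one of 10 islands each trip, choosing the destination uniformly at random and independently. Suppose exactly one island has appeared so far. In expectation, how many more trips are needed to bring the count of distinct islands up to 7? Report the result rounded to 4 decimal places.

9.9563

The wait to go from k to k+1 distinct islands is geometric with mean 10/(10-k).
Sum over k = 1,...,6: E = 10/9 + 10/8 + 10/7 + 10/6 + 10/5 + 10/4 = 9.95635.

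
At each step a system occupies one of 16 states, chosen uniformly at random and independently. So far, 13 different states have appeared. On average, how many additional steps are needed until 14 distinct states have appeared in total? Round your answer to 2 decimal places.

The wait to go from k to k+1 distinct states is geometric with mean 16/(16-k).
Only the k = 13 term is needed: E = 16/3 = 5.333.

5.33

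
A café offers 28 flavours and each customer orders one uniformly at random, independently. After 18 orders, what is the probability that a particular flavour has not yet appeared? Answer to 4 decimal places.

On each order the fixed flavour fails to appear with probability 27/28.
P(still missing after 18) = (27/28)^18 = 0.51964.

0.5196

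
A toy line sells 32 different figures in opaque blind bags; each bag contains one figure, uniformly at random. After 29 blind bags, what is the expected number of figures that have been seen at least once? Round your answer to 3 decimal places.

For each figure, P(seen in 29 blind bags) = 1 - (31/32)^29 = 0.6018.
By linearity of expectation, E[distinct seen] = 32·(1 - (31/32)^29) = 19.2565.

19.256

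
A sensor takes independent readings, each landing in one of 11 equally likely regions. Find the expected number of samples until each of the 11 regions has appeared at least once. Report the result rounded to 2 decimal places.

33.22

Split into phases: going from k distinct to k+1 distinct takes on average 11/(11-k) samples.
E[T] = 11/11 + 11/10 + 11/9 + ... + 11/2 + 11/1 = 11·H_{11}.
H_{11} = 3.020, so E[T] = 33.219.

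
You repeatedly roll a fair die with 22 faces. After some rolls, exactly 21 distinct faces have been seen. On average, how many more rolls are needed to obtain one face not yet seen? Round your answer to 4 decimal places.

22.0000

Each roll yields a new face with probability (22-21)/22 = 1/22, so the wait is geometric with mean 22/1.
E = 22/1 = 22.00000.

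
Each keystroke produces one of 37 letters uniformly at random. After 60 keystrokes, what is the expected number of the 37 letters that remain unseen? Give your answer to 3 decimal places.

For each letter, P(unseen after 60) = (36/37)^60 = 0.1932.
By linearity of expectation, E[unseen] = 37·(36/37)^60 = 7.1490.

7.149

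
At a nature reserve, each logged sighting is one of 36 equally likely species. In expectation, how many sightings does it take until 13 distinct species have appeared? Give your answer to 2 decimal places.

15.85

Going from k to k+1 distinct takes a geometric number of sightings with mean 36/(36-k).
Sum over k = 0,...,12: E = 36/36 + 36/35 + 36/34 + ... + 36/25 + 36/24 = 15.850.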